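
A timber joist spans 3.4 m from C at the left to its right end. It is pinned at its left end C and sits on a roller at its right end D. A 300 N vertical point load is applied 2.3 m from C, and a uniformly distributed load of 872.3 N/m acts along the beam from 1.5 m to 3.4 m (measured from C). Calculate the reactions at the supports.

Resultant of the distributed load: 872.3 × 1.9 = 1657.37 N at 2.45 m from C.
ΣM about C: D_y·3.4 − 300·2.3 − (872.3·1.9)·2.45 = 0 → D_y = 4750.5565/3.4 = 1397.22 ≈ 1397 N.
ΣF_y = 0: C_y + 1397.22 − 300 − 872.3·1.9 = 0 → C_y = 560.1 N.
ΣF_x = 0: no horizontal applied forces, so C_x = 0.

C_x = 0, C_y = 560.1 N, D_y = 1397 N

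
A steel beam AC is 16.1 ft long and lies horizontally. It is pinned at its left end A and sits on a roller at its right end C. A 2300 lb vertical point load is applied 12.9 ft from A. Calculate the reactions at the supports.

A_x = 0, A_y = 457.1 lb, C_y = 1843 lb

ΣM about A: C_y·16.1 − 2300·12.9 = 0 → C_y = 29670/16.1 = 1842.86 ≈ 1843 lb.
ΣF_y = 0: A_y + 1842.86 − 2300 = 0 → A_y = 457.1 lb.
ΣF_x = 0: no horizontal applied forces, so A_x = 0.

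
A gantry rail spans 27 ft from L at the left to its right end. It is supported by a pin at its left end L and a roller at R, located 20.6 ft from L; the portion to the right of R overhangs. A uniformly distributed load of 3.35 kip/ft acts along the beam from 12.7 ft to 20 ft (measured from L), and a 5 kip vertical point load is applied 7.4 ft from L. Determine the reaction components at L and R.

Resultant of the distributed load: 3.35 × 7.3 = 24.455 kip at 16.35 ft from L.
Moments about L: R_y·20.6 − (3.35·7.3)·16.35 − 5·7.4 = 0 → R_y = 436.83925/20.6 = 21.2058 ≈ 21.21 kip.
ΣF_y = 0: L_y + 21.2058 − 3.35·7.3 − 5 = 0 → L_y = 8.249 kip.
ΣF_x = 0: no horizontal applied forces, so L_x = 0.

L_x = 0, L_y = 8.249 kip, R_y = 21.21 kip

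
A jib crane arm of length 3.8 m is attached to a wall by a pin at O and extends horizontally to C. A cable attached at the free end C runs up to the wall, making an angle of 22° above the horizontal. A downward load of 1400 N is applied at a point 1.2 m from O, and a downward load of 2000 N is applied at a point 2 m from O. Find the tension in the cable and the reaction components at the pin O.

T = 3990 N, O_x = 3700 N, O_y = 1905 N

ΣM about O: T·sin22°·3.8 − 1400·1.2 − 2000·2 = 0 → T = 5680/(3.8·0.374607) = 3990.15 ≈ 3990 N.
ΣF_x = 0: O_x − T·cos22° = 0 → O_x = 3990.15 × 0.927184 = 3700 N.
ΣF_y = 0: O_y + T·sin22° − 1400 − 2000 = 0 → O_y = 3400 − 3990.15 × 0.374607 = 1905 N.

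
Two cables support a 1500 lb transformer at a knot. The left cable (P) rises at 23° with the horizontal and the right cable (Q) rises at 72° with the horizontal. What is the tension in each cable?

ΣF_x = 0: −T_P·cos23° + T_Q·cos72° = 0 → T_Q = 2.97882·T_P.
ΣF_y = 0: T_P·sin23° + T_Q·sin72° = 1500.
Substitute: T_P·(0.390731 + 2.97882·0.951057) = 1500 → T_P = 465.295 ≈ 465.3 lb.
Then T_Q = 2.97882 × 465.295 = 1386 lb.

T_P = 465.3 lb, T_Q = 1386 lb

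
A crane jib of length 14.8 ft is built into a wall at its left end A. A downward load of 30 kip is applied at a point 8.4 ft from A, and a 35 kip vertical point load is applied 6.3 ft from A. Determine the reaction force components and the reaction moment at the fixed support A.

ΣF_x = 0: A_x = 0.
ΣF_y = 0: A_y − 30 − 35 = 0 → A_y = 65.00 kip.
ΣM about A: M_A − 30·8.4 − 35·6.3 = 0 → M_A = 472.5 kip·ft.

A_x = 0, A_y = 65.00 kip, M_A = 472.5 kip·ft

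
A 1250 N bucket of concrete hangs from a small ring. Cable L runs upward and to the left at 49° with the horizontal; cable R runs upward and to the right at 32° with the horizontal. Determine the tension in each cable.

ΣF_x = 0: −T_L·cos49° + T_R·cos32° = 0 → T_R = 0.773611·T_L.
ΣF_y = 0: T_L·sin49° + T_R·sin32° = 1250.
Substitute: T_L·(0.75471 + 0.773611·0.529919) = 1250 → T_L = 1073.27 ≈ 1073 N.
Then T_R = 0.773611 × 1073.27 = 830.3 N.

T_L = 1073 N, T_R = 830.3 N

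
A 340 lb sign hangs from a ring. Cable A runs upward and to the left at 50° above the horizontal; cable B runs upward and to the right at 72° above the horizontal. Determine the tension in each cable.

ΣF_x = 0: −T_A·cos50° + T_B·cos72° = 0 → T_B = 2.0801·T_A.
ΣF_y = 0: T_A·sin50° + T_B·sin72° = 340.
Substitute: T_A·(0.766044 + 2.0801·0.951057) = 340 → T_A = 123.891 ≈ 123.9 lb.
Then T_B = 2.0801 × 123.891 = 257.7 lb.

T_A = 123.9 lb, T_B = 257.7 lb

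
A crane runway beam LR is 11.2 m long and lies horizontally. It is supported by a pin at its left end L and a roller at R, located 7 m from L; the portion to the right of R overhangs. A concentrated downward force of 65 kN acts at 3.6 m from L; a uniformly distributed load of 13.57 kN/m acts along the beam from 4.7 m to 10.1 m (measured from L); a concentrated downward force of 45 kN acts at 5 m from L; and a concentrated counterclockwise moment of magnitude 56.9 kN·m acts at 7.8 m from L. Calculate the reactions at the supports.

Resultant of the distributed load: 13.57 × 5.4 = 73.278 kN at 7.4 m from L.
Moments about L: R_y·7 − 65·3.6 − (13.57·5.4)·7.4 − 45·5 + 56.9 = 0 → R_y = 944.3572/7 = 134.908 ≈ 134.9 kN.
ΣF_y = 0: L_y + 134.908 − 65 − 13.57·5.4 − 45 = 0 → L_y = 48.37 kN.
ΣF_x = 0: no horizontal applied forces, so L_x = 0.

L_x = 0, L_y = 48.37 kN, R_y = 134.9 kN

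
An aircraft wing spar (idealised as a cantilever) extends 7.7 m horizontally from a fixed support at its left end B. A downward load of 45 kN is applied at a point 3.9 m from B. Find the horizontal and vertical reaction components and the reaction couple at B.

ΣF_x = 0: B_x = 0.
ΣF_y = 0: B_y − 45 = 0 → B_y = 45.00 kN.
ΣM about B: M_B − 45·3.9 = 0 → M_B = 175.5 kN·m.

B_x = 0, B_y = 45.00 kN, M_B = 175.5 kN·m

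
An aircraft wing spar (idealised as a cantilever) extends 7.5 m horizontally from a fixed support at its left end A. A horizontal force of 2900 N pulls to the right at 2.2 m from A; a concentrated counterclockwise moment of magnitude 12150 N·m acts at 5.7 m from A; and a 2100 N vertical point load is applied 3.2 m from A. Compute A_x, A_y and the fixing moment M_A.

A_x = -2900 N, A_y = 2100 N, M_A = -5430 N·m

ΣF_x = 0: A_x + 2900 = 0 → A_x = -2900 N.
ΣF_y = 0: A_y − 2100 = 0 → A_y = 2100 N.
ΣM about A: M_A + 12150 − 2100·3.2 = 0 → M_A = -5430 N·m.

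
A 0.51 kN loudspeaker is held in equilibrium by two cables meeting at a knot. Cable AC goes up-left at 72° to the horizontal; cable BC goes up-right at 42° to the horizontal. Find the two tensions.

ΣF_x = 0: −T_AC·cos72° + T_BC·cos42° = 0 → T_BC = 0.415823·T_AC.
ΣF_y = 0: T_AC·sin72° + T_BC·sin42° = 0.51.
Substitute: T_AC·(0.951057 + 0.415823·0.669131) = 0.51 → T_AC = 0.414871 ≈ 0.4149 kN.
Then T_BC = 0.415823 × 0.414871 = 0.1725 kN.

T_AC = 0.4149 kN, T_BC = 0.1725 kN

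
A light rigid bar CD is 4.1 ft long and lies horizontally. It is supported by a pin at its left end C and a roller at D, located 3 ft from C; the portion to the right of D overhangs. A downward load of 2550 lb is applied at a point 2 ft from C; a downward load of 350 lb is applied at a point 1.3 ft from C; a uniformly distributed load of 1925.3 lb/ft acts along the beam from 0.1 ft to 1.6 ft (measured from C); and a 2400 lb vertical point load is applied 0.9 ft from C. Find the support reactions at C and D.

Resultant of the distributed load: 1925.3 × 1.5 = 2887.95 lb at 0.85 ft from C.
Moments about C: D_y·3 − 2550·2 − 350·1.3 − (1925.3·1.5)·0.85 − 2400·0.9 = 0 → D_y = 10169.7575/3 = 3389.92 ≈ 3390 lb.
ΣF_y = 0: C_y + 3389.92 − 2550 − 350 − 1925.3·1.5 − 2400 = 0 → C_y = 4798 lb.
ΣF_x = 0: no horizontal applied forces, so C_x = 0.

C_x = 0, C_y = 4798 lb, D_y = 3390 lb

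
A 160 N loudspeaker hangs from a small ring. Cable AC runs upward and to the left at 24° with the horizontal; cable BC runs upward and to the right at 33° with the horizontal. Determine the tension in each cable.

ΣF_x = 0: −T_AC·cos24° + T_BC·cos33° = 0 → T_BC = 1.08928·T_AC.
ΣF_y = 0: T_AC·sin24° + T_BC·sin33° = 160.
Substitute: T_AC·(0.406737 + 1.08928·0.544639) = 160 → T_AC = 160.0 N.
Then T_BC = 1.08928 × 160 = 174.3 N.

T_AC = 160.0 N, T_BC = 174.3 N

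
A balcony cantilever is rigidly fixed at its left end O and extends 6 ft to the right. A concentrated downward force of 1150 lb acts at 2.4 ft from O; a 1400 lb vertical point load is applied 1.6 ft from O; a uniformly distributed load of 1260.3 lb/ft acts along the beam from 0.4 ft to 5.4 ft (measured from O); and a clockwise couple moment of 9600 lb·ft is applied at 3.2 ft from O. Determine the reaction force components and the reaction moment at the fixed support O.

O_x = 0, O_y = 8852 lb, M_O = 32870 lb·ft

Resultant of the distributed load: 1260.3 × 5 = 6301.5 lb at 2.9 ft from O.
ΣF_x = 0: O_x = 0.
ΣF_y = 0: O_y − 1150 − 1400 − 1260.3·5 = 0 → O_y = 8852 lb.
ΣM about O: M_O − 1150·2.4 − 1400·1.6 − (1260.3·5)·2.9 − 9600 = 0 → M_O = 32870 lb·ft.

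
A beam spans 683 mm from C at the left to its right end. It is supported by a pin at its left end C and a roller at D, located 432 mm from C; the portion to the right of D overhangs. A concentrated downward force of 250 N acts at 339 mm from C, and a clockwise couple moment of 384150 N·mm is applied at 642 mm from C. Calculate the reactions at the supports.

Taking moments about C: D_y·432 − 250·339 − 384150 = 0 → D_y = 468900/432 = 1085.42 ≈ 1085 N.
ΣF_y = 0: C_y + 1085.42 − 250 = 0 → C_y = -835.4 N.
ΣF_x = 0: no horizontal applied forces, so C_x = 0.

C_x = 0, C_y = -835.4 N, D_y = 1085 N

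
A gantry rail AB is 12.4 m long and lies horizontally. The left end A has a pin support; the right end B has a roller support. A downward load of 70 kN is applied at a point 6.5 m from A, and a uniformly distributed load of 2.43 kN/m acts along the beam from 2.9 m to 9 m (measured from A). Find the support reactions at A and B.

Resultant of the distributed load: 2.43 × 6.1 = 14.823 kN at 5.95 m from A.
Taking moments about A: B_y·12.4 − 70·6.5 − (2.43·6.1)·5.95 = 0 → B_y = 543.19685/12.4 = 43.8062 ≈ 43.81 kN.
ΣF_y = 0: A_y + 43.8062 − 70 − 2.43·6.1 = 0 → A_y = 41.02 kN.
ΣF_x = 0: no horizontal applied forces, so A_x = 0.

A_x = 0, A_y = 41.02 kN, B_y = 43.81 kN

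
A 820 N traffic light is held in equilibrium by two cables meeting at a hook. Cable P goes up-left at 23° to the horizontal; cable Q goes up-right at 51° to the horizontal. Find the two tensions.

ΣF_x = 0: −T_P·cos23° + T_Q·cos51° = 0 → T_Q = 1.4627·T_P.
ΣF_y = 0: T_P·sin23° + T_Q·sin51° = 820.
Substitute: T_P·(0.390731 + 1.4627·0.777146) = 820 → T_P = 536.838 ≈ 536.8 N.
Then T_Q = 1.4627 × 536.838 = 785.2 N.

T_P = 536.8 N, T_Q = 785.2 N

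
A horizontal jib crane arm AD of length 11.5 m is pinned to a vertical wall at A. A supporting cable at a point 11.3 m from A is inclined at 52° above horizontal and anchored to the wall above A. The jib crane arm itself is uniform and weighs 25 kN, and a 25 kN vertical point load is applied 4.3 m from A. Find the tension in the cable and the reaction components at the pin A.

ΣM about A: T·sin52°·11.3 − 25·5.75 − 25·4.3 = 0 → T = 251.25/(11.3·0.788011) = 28.216 ≈ 28.22 kN.
ΣF_x = 0: A_x − T·cos52° = 0 → A_x = 28.216 × 0.615661 = 17.37 kN.
ΣF_y = 0: A_y + T·sin52° − 25 − 25 = 0 → A_y = 50 − 28.216 × 0.788011 = 27.77 kN.

T = 28.22 kN, A_x = 17.37 kN, A_y = 27.77 kN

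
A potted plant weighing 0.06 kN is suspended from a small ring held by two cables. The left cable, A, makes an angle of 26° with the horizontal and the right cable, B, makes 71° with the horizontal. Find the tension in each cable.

ΣF_x = 0: −T_A·cos26° + T_B·cos71° = 0 → T_B = 2.76069·T_A.
ΣF_y = 0: T_A·sin26° + T_B·sin71° = 0.06.
Substitute: T_A·(0.438371 + 2.76069·0.945519) = 0.06 → T_A = 0.0196808 ≈ 0.01968 kN.
Then T_B = 2.76069 × 0.0196808 = 0.05433 kN.

T_A = 0.01968 kN, T_B = 0.05433 kN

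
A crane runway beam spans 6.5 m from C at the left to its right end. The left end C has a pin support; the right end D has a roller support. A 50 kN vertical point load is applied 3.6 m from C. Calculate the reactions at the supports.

C_x = 0, C_y = 22.31 kN, D_y = 27.69 kN

ΣM about C: D_y·6.5 − 50·3.6 = 0 → D_y = 180/6.5 = 27.6923 ≈ 27.69 kN.
ΣF_y = 0: C_y + 27.6923 − 50 = 0 → C_y = 22.31 kN.
ΣF_x = 0: no horizontal applied forces, so C_x = 0.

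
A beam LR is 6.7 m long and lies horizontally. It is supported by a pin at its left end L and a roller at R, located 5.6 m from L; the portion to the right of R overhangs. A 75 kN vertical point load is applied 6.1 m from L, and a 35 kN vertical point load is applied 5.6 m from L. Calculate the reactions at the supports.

L_x = 0, L_y = -6.696 kN, R_y = 116.7 kN

ΣM about L: R_y·5.6 − 75·6.1 − 35·5.6 = 0 → R_y = 653.5/5.6 = 116.696 ≈ 116.7 kN.
ΣF_y = 0: L_y + 116.696 − 75 − 35 = 0 → L_y = -6.696 kN.
ΣF_x = 0: no horizontal applied forces, so L_x = 0.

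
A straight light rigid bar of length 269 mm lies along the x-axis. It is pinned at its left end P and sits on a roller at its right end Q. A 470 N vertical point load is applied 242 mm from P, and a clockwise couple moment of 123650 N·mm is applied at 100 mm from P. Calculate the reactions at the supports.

P_x = 0, P_y = -412.5 N, Q_y = 882.5 N

Taking moments about P: Q_y·269 − 470·242 − 123650 = 0 → Q_y = 237390/269 = 882.491 ≈ 882.5 N.
ΣF_y = 0: P_y + 882.491 − 470 = 0 → P_y = -412.5 N.
ΣF_x = 0: no horizontal applied forces, so P_x = 0.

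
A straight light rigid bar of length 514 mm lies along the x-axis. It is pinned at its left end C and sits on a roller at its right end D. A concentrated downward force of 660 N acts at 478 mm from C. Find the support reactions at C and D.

ΣM about C: D_y·514 − 660·478 = 0 → D_y = 315480/514 = 613.774 ≈ 613.8 N.
ΣF_y = 0: C_y + 613.774 − 660 = 0 → C_y = 46.23 N.
ΣF_x = 0: no horizontal applied forces, so C_x = 0.

C_x = 0, C_y = 46.23 N, D_y = 613.8 N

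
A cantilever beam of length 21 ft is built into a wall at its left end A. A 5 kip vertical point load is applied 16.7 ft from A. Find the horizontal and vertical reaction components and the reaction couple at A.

A_x = 0, A_y = 5.000 kip, M_A = 83.50 kip·ft

ΣF_x = 0: A_x = 0.
ΣF_y = 0: A_y − 5 = 0 → A_y = 5.000 kip.
ΣM about A: M_A − 5·16.7 = 0 → M_A = 83.50 kip·ft.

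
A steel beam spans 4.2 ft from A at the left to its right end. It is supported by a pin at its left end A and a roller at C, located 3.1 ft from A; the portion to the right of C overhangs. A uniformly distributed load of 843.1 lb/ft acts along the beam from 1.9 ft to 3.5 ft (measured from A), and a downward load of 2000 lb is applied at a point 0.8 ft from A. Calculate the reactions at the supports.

A_x = 0, A_y = 1658 lb, C_y = 1691 lb

Resultant of the distributed load: 843.1 × 1.6 = 1348.96 lb at 2.7 ft from A.
Taking moments about A: C_y·3.1 − (843.1·1.6)·2.7 − 2000·0.8 = 0 → C_y = 5242.192/3.1 = 1691.03 ≈ 1691 lb.
ΣF_y = 0: A_y + 1691.03 − 843.1·1.6 − 2000 = 0 → A_y = 1658 lb.
ΣF_x = 0: no horizontal applied forces, so A_x = 0.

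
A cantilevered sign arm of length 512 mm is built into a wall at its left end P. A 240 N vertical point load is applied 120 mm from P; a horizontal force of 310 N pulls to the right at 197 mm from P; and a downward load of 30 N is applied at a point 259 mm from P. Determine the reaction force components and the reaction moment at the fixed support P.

P_x = -310.0 N, P_y = 270.0 N, M_P = 36570 N·mm

ΣF_x = 0: P_x + 310 = 0 → P_x = -310.0 N.
ΣF_y = 0: P_y − 240 − 30 = 0 → P_y = 270.0 N.
ΣM about P: M_P − 240·120 − 30·259 = 0 → M_P = 36570 N·mm.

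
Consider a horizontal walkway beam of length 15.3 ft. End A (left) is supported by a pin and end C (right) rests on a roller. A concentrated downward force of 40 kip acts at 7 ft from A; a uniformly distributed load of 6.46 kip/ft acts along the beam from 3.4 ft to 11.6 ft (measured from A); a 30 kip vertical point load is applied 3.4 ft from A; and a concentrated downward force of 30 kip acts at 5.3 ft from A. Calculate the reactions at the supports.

A_x = 0, A_y = 91.65 kip, C_y = 61.33 kip

Resultant of the distributed load: 6.46 × 8.2 = 52.972 kip at 7.5 ft from A.
ΣM about A: C_y·15.3 − 40·7 − (6.46·8.2)·7.5 − 30·3.4 − 30·5.3 = 0 → C_y = 938.29/15.3 = 61.3261 ≈ 61.33 kip.
ΣF_y = 0: A_y + 61.3261 − 40 − 6.46·8.2 − 30 − 30 = 0 → A_y = 91.65 kip.
ΣF_x = 0: no horizontal applied forces, so A_x = 0.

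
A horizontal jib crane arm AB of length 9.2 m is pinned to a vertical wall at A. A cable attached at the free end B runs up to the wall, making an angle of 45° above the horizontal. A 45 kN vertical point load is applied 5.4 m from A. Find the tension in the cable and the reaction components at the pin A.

T = 37.35 kN, A_x = 26.41 kN, A_y = 18.59 kN

ΣM about A: T·sin45°·9.2 − 45·5.4 = 0 → T = 243/(9.2·0.707107) = 37.3537 ≈ 37.35 kN.
ΣF_x = 0: A_x − T·cos45° = 0 → A_x = 37.3537 × 0.707107 = 26.41 kN.
ΣF_y = 0: A_y + T·sin45° − 45 = 0 → A_y = 45 − 37.3537 × 0.707107 = 18.59 kN.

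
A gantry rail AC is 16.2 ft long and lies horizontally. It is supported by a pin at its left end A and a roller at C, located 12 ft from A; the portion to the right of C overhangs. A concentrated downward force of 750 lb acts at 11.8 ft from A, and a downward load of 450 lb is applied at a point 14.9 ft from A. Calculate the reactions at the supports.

A_x = 0, A_y = -96.25 lb, C_y = 1296 lb

ΣM about A: C_y·12 − 750·11.8 − 450·14.9 = 0 → C_y = 15555/12 = 1296.25 ≈ 1296 lb.
ΣF_y = 0: A_y + 1296.25 − 750 − 450 = 0 → A_y = -96.25 lb.
ΣF_x = 0: no horizontal applied forces, so A_x = 0.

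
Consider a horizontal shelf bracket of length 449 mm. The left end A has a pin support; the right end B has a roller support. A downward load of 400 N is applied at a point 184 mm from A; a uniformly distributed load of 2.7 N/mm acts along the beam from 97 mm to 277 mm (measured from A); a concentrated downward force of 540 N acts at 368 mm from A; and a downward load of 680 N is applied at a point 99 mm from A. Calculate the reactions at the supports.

A_x = 0, A_y = 1147 N, B_y = 958.8 N

Resultant of the distributed load: 2.7 × 180 = 486 N at 187 mm from A.
Moments about A: B_y·449 − 400·184 − (2.7·180)·187 − 540·368 − 680·99 = 0 → B_y = 430522/449 = 958.846 ≈ 958.8 N.
ΣF_y = 0: A_y + 958.846 − 400 − 2.7·180 − 540 − 680 = 0 → A_y = 1147 N.
ΣF_x = 0: no horizontal applied forces, so A_x = 0.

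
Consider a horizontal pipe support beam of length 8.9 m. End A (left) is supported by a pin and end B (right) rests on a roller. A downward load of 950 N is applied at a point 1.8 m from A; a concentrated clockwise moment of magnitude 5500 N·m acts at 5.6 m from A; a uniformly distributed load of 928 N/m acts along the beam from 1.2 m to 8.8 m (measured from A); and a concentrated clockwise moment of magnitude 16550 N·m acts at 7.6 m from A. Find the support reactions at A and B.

Resultant of the distributed load: 928 × 7.6 = 7052.8 N at 5 m from A.
Taking moments about A: B_y·8.9 − 950·1.8 − 5500 − (928·7.6)·5 − 16550 = 0 → B_y = 59024/8.9 = 6631.91 ≈ 6632 N.
ΣF_y = 0: A_y + 6631.91 − 950 − 928·7.6 = 0 → A_y = 1371 N.
ΣF_x = 0: no horizontal applied forces, so A_x = 0.

A_x = 0, A_y = 1371 N, B_y = 6632 N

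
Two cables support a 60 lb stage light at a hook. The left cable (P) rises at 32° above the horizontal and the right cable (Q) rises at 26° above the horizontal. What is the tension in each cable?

ΣF_x = 0: −T_P·cos32° + T_Q·cos26° = 0 → T_Q = 0.94354·T_P.
ΣF_y = 0: T_P·sin32° + T_Q·sin26° = 60.
Substitute: T_P·(0.529919 + 0.94354·0.438371) = 60 → T_P = 63.5903 ≈ 63.59 lb.
Then T_Q = 0.94354 × 63.5903 = 60.00 lb.

T_P = 63.59 lb, T_Q = 60.00 lb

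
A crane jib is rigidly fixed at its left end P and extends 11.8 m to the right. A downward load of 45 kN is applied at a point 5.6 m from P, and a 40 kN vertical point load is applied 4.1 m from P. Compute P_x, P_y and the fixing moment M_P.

ΣF_x = 0: P_x = 0.
ΣF_y = 0: P_y − 45 − 40 = 0 → P_y = 85.00 kN.
ΣM about P: M_P − 45·5.6 − 40·4.1 = 0 → M_P = 416.0 kN·m.

P_x = 0, P_y = 85.00 kN, M_P = 416.0 kN·m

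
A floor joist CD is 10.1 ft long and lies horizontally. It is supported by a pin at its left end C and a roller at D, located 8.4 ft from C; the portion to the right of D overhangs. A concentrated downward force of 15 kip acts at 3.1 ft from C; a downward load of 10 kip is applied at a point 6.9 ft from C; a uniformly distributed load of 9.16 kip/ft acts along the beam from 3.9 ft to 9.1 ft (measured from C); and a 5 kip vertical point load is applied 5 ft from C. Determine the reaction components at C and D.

C_x = 0, C_y = 24.05 kip, D_y = 53.58 kip

Resultant of the distributed load: 9.16 × 5.2 = 47.632 kip at 6.5 ft from C.
Taking moments about C: D_y·8.4 − 15·3.1 − 10·6.9 − (9.16·5.2)·6.5 − 5·5 = 0 → D_y = 450.108/8.4 = 53.5843 ≈ 53.58 kip.
ΣF_y = 0: C_y + 53.5843 − 15 − 10 − 9.16·5.2 − 5 = 0 → C_y = 24.05 kip.
ΣF_x = 0: no horizontal applied forces, so C_x = 0.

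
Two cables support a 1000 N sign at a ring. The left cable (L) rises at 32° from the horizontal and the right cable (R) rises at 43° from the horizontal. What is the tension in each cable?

T_L = 757.2 N, T_R = 878.0 N

ΣF_x = 0: −T_L·cos32° + T_R·cos43° = 0 → T_R = 1.15956·T_L.
ΣF_y = 0: T_L·sin32° + T_R·sin43° = 1000.
Substitute: T_L·(0.529919 + 1.15956·0.681998) = 1000 → T_L = 757.153 ≈ 757.2 N.
Then T_R = 1.15956 × 757.153 = 878.0 N.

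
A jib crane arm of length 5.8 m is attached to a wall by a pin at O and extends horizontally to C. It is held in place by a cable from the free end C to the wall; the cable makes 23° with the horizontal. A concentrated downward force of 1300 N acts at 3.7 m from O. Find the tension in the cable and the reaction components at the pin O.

T = 2122 N, O_x = 1954 N, O_y = 470.7 N

ΣM about O: T·sin23°·5.8 − 1300·3.7 = 0 → T = 4810/(5.8·0.390731) = 2122.46 ≈ 2122 N.
ΣF_x = 0: O_x − T·cos23° = 0 → O_x = 2122.46 × 0.920505 = 1954 N.
ΣF_y = 0: O_y + T·sin23° − 1300 = 0 → O_y = 1300 − 2122.46 × 0.390731 = 470.7 N.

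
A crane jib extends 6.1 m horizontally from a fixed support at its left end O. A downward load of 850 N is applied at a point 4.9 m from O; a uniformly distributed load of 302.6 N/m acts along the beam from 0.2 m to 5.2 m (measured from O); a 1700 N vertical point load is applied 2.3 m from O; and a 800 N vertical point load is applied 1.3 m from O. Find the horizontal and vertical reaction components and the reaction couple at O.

O_x = 0, O_y = 4863 N, M_O = 13200 N·m

Resultant of the distributed load: 302.6 × 5 = 1513 N at 2.7 m from O.
ΣF_x = 0: O_x = 0.
ΣF_y = 0: O_y − 850 − 302.6·5 − 1700 − 800 = 0 → O_y = 4863 N.
ΣM about O: M_O − 850·4.9 − (302.6·5)·2.7 − 1700·2.3 − 800·1.3 = 0 → M_O = 13200 N·m.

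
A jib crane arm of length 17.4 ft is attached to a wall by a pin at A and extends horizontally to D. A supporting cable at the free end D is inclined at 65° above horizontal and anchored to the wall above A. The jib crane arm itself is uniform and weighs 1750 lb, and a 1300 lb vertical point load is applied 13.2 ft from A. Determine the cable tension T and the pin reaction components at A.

ΣM about A: T·sin65°·17.4 − 1750·8.7 − 1300·13.2 = 0 → T = 32385/(17.4·0.906308) = 2053.61 ≈ 2054 lb.
ΣF_x = 0: A_x − T·cos65° = 0 → A_x = 2053.61 × 0.422618 = 867.9 lb.
ΣF_y = 0: A_y + T·sin65° − 1750 − 1300 = 0 → A_y = 3050 − 2053.61 × 0.906308 = 1189 lb.

T = 2054 lb, A_x = 867.9 lb, A_y = 1189 lb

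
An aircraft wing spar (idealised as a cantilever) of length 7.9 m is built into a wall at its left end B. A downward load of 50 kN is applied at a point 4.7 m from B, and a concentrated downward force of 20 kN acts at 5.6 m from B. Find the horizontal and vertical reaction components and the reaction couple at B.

B_x = 0, B_y = 70.00 kN, M_B = 347.0 kN·m

ΣF_x = 0: B_x = 0.
ΣF_y = 0: B_y − 50 − 20 = 0 → B_y = 70.00 kN.
ΣM about B: M_B − 50·4.7 − 20·5.6 = 0 → M_B = 347.0 kN·m.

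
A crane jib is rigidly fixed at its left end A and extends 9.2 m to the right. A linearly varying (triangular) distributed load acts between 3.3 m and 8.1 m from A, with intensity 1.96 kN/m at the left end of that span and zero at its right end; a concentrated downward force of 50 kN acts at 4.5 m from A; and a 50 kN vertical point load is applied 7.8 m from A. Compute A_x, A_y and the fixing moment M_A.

Resultant of the triangular load: ½ × 1.96 × 4.8 = 4.704 kN, acting at 4.9 m from A (one-third of the span from the peak).
ΣF_x = 0: A_x = 0.
ΣF_y = 0: A_y − ½·1.96·4.8 − 50 − 50 = 0 → A_y = 104.7 kN.
ΣM about A: M_A − (½·1.96·4.8)·4.9 − 50·4.5 − 50·7.8 = 0 → M_A = 638.0 kN·m.

A_x = 0, A_y = 104.7 kN, M_A = 638.0 kN·m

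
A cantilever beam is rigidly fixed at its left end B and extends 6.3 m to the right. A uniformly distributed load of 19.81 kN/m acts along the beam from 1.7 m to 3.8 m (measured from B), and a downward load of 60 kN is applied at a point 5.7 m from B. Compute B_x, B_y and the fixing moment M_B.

Resultant of the distributed load: 19.81 × 2.1 = 41.601 kN at 2.75 m from B.
ΣF_x = 0: B_x = 0.
ΣF_y = 0: B_y − 19.81·2.1 − 60 = 0 → B_y = 101.6 kN.
ΣM about B: M_B − (19.81·2.1)·2.75 − 60·5.7 = 0 → M_B = 456.4 kN·m.

B_x = 0, B_y = 101.6 kN, M_B = 456.4 kN·m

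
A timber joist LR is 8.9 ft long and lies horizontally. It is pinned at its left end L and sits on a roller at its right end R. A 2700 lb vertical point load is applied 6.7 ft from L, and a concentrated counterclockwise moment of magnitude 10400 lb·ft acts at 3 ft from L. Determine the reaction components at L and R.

Taking moments about L: R_y·8.9 − 2700·6.7 + 10400 = 0 → R_y = 7690/8.9 = 864.045 ≈ 864.0 lb.
ΣF_y = 0: L_y + 864.045 − 2700 = 0 → L_y = 1836 lb.
ΣF_x = 0: no horizontal applied forces, so L_x = 0.

L_x = 0, L_y = 1836 lb, R_y = 864.0 lb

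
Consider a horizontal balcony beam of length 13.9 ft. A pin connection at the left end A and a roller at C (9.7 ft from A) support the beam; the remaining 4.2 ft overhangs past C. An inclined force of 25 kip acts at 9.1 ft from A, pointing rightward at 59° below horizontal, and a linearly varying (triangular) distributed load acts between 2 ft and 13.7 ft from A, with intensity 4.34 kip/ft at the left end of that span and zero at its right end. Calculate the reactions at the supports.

Resultant of the triangular load: ½ × 4.34 × 11.7 = 25.389 kip, acting at 5.9 ft from A (one-third of the span from the peak).
ΣM about A: C_y·9.7 − 25·sin59°·9.1 − (½·4.34·11.7)·5.9 = 0 → C_y = 344.801/9.7 = 35.5465 ≈ 35.55 kip.
ΣF_y = 0: A_y + 35.5465 − 25·sin59° − ½·4.34·11.7 = 0 → A_y = 11.27 kip.
ΣF_x = 0: A_x + 25·cos59° = 0 → A_x = -12.88 kip.

A_x = -12.88 kip, A_y = 11.27 kip, C_y = 35.55 kip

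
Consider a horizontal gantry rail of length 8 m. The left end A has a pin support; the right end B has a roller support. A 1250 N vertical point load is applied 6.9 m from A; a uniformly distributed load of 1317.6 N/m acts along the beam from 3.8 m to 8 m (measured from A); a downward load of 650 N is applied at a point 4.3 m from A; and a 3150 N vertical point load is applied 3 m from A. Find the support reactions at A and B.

A_x = 0, A_y = 3894 N, B_y = 6690 N

Resultant of the distributed load: 1317.6 × 4.2 = 5533.92 N at 5.9 m from A.
Moments about A: B_y·8 − 1250·6.9 − (1317.6·4.2)·5.9 − 650·4.3 − 3150·3 = 0 → B_y = 53520.128/8 = 6690.02 ≈ 6690 N.
ΣF_y = 0: A_y + 6690.02 − 1250 − 1317.6·4.2 − 650 − 3150 = 0 → A_y = 3894 N.
ΣF_x = 0: no horizontal applied forces, so A_x = 0.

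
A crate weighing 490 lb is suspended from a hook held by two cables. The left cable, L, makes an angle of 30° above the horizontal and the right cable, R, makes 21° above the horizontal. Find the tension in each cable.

T_L = 588.6 lb, T_R = 546.0 lb

ΣF_x = 0: −T_L·cos30° + T_R·cos21° = 0 → T_R = 0.927639·T_L.
ΣF_y = 0: T_L·sin30° + T_R·sin21° = 490.
Substitute: T_L·(0.5 + 0.927639·0.358368) = 490 → T_L = 588.634 ≈ 588.6 lb.
Then T_R = 0.927639 × 588.634 = 546.0 lb.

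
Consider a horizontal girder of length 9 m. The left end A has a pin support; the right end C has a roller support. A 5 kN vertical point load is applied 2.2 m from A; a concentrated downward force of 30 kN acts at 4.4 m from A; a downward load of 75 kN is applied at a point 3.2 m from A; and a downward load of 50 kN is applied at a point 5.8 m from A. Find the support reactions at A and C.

ΣM about A: C_y·9 − 5·2.2 − 30·4.4 − 75·3.2 − 50·5.8 = 0 → C_y = 673/9 = 74.7778 ≈ 74.78 kN.
ΣF_y = 0: A_y + 74.7778 − 5 − 30 − 75 − 50 = 0 → A_y = 85.22 kN.
ΣF_x = 0: no horizontal applied forces, so A_x = 0.

A_x = 0, A_y = 85.22 kN, C_y = 74.78 kN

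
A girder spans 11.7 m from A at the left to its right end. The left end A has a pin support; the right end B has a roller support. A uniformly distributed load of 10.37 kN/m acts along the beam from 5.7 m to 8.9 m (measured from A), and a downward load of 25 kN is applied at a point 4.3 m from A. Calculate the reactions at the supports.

Resultant of the distributed load: 10.37 × 3.2 = 33.184 kN at 7.3 m from A.
Taking moments about A: B_y·11.7 − (10.37·3.2)·7.3 − 25·4.3 = 0 → B_y = 349.7432/11.7 = 29.8926 ≈ 29.89 kN.
ΣF_y = 0: A_y + 29.8926 − 10.37·3.2 − 25 = 0 → A_y = 28.29 kN.
ΣF_x = 0: no horizontal applied forces, so A_x = 0.

A_x = 0, A_y = 28.29 kN, B_y = 29.89 kN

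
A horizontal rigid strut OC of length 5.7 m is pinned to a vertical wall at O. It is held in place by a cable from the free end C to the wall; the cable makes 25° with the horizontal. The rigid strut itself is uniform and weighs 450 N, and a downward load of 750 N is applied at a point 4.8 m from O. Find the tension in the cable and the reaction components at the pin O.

T = 2027 N, O_x = 1837 N, O_y = 343.4 N

ΣM about O: T·sin25°·5.7 − 450·2.85 − 750·4.8 = 0 → T = 4882.5/(5.7·0.422618) = 2026.84 ≈ 2027 N.
ΣF_x = 0: O_x − T·cos25° = 0 → O_x = 2026.84 × 0.906308 = 1837 N.
ΣF_y = 0: O_y + T·sin25° − 450 − 750 = 0 → O_y = 1200 − 2026.84 × 0.422618 = 343.4 N.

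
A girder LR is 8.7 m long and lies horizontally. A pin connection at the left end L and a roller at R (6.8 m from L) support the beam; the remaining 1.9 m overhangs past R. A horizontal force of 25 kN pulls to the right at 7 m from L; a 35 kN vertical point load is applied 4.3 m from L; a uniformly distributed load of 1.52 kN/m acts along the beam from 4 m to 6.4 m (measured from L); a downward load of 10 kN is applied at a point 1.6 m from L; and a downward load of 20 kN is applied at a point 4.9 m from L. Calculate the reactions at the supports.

L_x = -25.00 kN, L_y = 26.96 kN, R_y = 41.69 kN

Resultant of the distributed load: 1.52 × 2.4 = 3.648 kN at 5.2 m from L.
Moments about L: R_y·6.8 − 35·4.3 − (1.52·2.4)·5.2 − 10·1.6 − 20·4.9 = 0 → R_y = 283.4696/6.8 = 41.6867 ≈ 41.69 kN.
ΣF_y = 0: L_y + 41.6867 − 35 − 1.52·2.4 − 10 − 20 = 0 → L_y = 26.96 kN.
ΣF_x = 0: L_x + 25 = 0 → L_x = -25.00 kN.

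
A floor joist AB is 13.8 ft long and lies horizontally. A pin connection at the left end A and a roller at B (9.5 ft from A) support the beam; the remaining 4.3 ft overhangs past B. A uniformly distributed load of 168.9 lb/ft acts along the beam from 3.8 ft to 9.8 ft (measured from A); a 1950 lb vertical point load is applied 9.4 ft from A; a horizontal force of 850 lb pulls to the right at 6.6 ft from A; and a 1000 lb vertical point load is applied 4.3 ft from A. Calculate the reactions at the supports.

A_x = -850.0 lb, A_y = 855.9 lb, B_y = 3107 lb

Resultant of the distributed load: 168.9 × 6 = 1013.4 lb at 6.8 ft from A.
Moments about A: B_y·9.5 − (168.9·6)·6.8 − 1950·9.4 − 1000·4.3 = 0 → B_y = 29521.12/9.5 = 3107.49 ≈ 3107 lb.
ΣF_y = 0: A_y + 3107.49 − 168.9·6 − 1950 − 1000 = 0 → A_y = 855.9 lb.
ΣF_x = 0: A_x + 850 = 0 → A_x = -850.0 lb.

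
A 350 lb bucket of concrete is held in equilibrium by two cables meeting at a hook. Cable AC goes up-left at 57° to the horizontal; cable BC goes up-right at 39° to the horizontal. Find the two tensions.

ΣF_x = 0: −T_AC·cos57° + T_BC·cos39° = 0 → T_BC = 0.700819·T_AC.
ΣF_y = 0: T_AC·sin57° + T_BC·sin39° = 350.
Substitute: T_AC·(0.838671 + 0.700819·0.62932) = 350 → T_AC = 273.499 ≈ 273.5 lb.
Then T_BC = 0.700819 × 273.499 = 191.7 lb.

T_AC = 273.5 lb, T_BC = 191.7 lb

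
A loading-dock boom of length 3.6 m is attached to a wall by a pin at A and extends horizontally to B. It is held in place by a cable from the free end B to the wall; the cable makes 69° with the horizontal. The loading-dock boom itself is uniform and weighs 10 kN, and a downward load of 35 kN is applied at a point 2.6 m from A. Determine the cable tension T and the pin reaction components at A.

T = 32.43 kN, A_x = 11.62 kN, A_y = 14.72 kN

ΣM about A: T·sin69°·3.6 − 10·1.8 − 35·2.6 = 0 → T = 109/(3.6·0.93358) = 32.4319 ≈ 32.43 kN.
ΣF_x = 0: A_x − T·cos69° = 0 → A_x = 32.4319 × 0.358368 = 11.62 kN.
ΣF_y = 0: A_y + T·sin69° − 10 − 35 = 0 → A_y = 45 − 32.4319 × 0.93358 = 14.72 kN.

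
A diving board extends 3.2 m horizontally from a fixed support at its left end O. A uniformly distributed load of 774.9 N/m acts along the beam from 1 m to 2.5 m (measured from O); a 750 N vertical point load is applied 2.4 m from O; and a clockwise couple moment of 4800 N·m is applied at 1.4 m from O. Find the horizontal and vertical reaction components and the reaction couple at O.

O_x = 0, O_y = 1912 N, M_O = 8634 N·m

Resultant of the distributed load: 774.9 × 1.5 = 1162.35 N at 1.75 m from O.
ΣF_x = 0: O_x = 0.
ΣF_y = 0: O_y − 774.9·1.5 − 750 = 0 → O_y = 1912 N.
ΣM about O: M_O − (774.9·1.5)·1.75 − 750·2.4 − 4800 = 0 → M_O = 8634 N·m.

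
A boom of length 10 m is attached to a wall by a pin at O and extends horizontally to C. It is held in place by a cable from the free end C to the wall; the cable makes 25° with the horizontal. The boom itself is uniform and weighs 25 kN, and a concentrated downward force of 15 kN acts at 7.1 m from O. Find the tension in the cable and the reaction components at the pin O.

ΣM about O: T·sin25°·10 − 25·5 − 15·7.1 = 0 → T = 231.5/(10·0.422618) = 54.7776 ≈ 54.78 kN.
ΣF_x = 0: O_x − T·cos25° = 0 → O_x = 54.7776 × 0.906308 = 49.65 kN.
ΣF_y = 0: O_y + T·sin25° − 25 − 15 = 0 → O_y = 40 − 54.7776 × 0.422618 = 16.85 kN.

T = 54.78 kN, O_x = 49.65 kN, O_y = 16.85 kN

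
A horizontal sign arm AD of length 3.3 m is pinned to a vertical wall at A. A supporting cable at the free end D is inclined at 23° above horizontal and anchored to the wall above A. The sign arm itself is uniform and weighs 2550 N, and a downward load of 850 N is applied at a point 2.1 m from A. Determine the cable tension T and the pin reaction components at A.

T = 4647 N, A_x = 4278 N, A_y = 1584 N

ΣM about A: T·sin23°·3.3 − 2550·1.65 − 850·2.1 = 0 → T = 5992.5/(3.3·0.390731) = 4647.47 ≈ 4647 N.
ΣF_x = 0: A_x − T·cos23° = 0 → A_x = 4647.47 × 0.920505 = 4278 N.
ΣF_y = 0: A_y + T·sin23° − 2550 − 850 = 0 → A_y = 3400 − 4647.47 × 0.390731 = 1584 N.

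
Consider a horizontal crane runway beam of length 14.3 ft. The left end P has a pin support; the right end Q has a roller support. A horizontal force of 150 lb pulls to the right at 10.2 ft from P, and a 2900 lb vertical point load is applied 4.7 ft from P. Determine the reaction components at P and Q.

P_x = -150.0 lb, P_y = 1947 lb, Q_y = 953.1 lb

ΣM about P: Q_y·14.3 − 2900·4.7 = 0 → Q_y = 13630/14.3 = 953.147 ≈ 953.1 lb.
ΣF_y = 0: P_y + 953.147 − 2900 = 0 → P_y = 1947 lb.
ΣF_x = 0: P_x + 150 = 0 → P_x = -150.0 lb.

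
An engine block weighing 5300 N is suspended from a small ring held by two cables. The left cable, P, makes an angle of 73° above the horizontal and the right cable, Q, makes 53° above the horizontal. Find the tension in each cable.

T_P = 3943 N, T_Q = 1915 N

ΣF_x = 0: −T_P·cos73° + T_Q·cos53° = 0 → T_Q = 0.485817·T_P.
ΣF_y = 0: T_P·sin73° + T_Q·sin53° = 5300.
Substitute: T_P·(0.956305 + 0.485817·0.798636) = 5300 → T_P = 3942.58 ≈ 3943 N.
Then T_Q = 0.485817 × 3942.58 = 1915 N.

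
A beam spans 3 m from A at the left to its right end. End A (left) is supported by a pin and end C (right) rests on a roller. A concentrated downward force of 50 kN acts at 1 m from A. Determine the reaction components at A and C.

Taking moments about A: C_y·3 − 50·1 = 0 → C_y = 50/3 = 16.6667 ≈ 16.67 kN.
ΣF_y = 0: A_y + 16.6667 − 50 = 0 → A_y = 33.33 kN.
ΣF_x = 0: no horizontal applied forces, so A_x = 0.

A_x = 0, A_y = 33.33 kN, C_y = 16.67 kN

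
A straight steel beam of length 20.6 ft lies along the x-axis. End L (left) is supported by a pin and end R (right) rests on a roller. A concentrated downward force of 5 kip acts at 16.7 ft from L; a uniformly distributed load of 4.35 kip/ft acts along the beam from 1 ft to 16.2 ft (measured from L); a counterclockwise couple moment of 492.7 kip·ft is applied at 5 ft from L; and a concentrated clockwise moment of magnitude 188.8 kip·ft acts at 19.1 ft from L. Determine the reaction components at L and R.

L_x = 0, L_y = 54.22 kip, R_y = 16.90 kip

Resultant of the distributed load: 4.35 × 15.2 = 66.12 kip at 8.6 ft from L.
Moments about L: R_y·20.6 − 5·16.7 − (4.35·15.2)·8.6 + 492.7 − 188.8 = 0 → R_y = 348.232/20.6 = 16.9045 ≈ 16.90 kip.
ΣF_y = 0: L_y + 16.9045 − 5 − 4.35·15.2 = 0 → L_y = 54.22 kip.
ΣF_x = 0: no horizontal applied forces, so L_x = 0.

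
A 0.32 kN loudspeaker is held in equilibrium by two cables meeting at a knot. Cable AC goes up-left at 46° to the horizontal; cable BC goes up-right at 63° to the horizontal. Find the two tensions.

T_AC = 0.1536 kN, T_BC = 0.2351 kN

ΣF_x = 0: −T_AC·cos46° + T_BC·cos63° = 0 → T_BC = 1.53012·T_AC.
ΣF_y = 0: T_AC·sin46° + T_BC·sin63° = 0.32.
Substitute: T_AC·(0.71934 + 1.53012·0.891007) = 0.32 → T_AC = 0.153648 ≈ 0.1536 kN.
Then T_BC = 1.53012 × 0.153648 = 0.2351 kN.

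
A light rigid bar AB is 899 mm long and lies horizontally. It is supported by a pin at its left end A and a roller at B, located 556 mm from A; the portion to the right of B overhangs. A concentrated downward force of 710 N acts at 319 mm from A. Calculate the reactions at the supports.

A_x = 0, A_y = 302.6 N, B_y = 407.4 N

ΣM about A: B_y·556 − 710·319 = 0 → B_y = 226490/556 = 407.356 ≈ 407.4 N.
ΣF_y = 0: A_y + 407.356 − 710 = 0 → A_y = 302.6 N.
ΣF_x = 0: no horizontal applied forces, so A_x = 0.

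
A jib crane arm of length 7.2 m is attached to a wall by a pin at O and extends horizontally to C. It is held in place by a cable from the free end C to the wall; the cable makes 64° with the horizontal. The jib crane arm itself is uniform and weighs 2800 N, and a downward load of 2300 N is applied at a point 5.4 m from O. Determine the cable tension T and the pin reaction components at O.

ΣM about O: T·sin64°·7.2 − 2800·3.6 − 2300·5.4 = 0 → T = 22500/(7.2·0.898794) = 3476.88 ≈ 3477 N.
ΣF_x = 0: O_x − T·cos64° = 0 → O_x = 3476.88 × 0.438371 = 1524 N.
ΣF_y = 0: O_y + T·sin64° − 2800 − 2300 = 0 → O_y = 5100 − 3476.88 × 0.898794 = 1975 N.

T = 3477 N, O_x = 1524 N, O_y = 1975 N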